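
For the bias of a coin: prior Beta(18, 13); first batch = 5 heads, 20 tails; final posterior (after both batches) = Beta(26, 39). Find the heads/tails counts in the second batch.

Sequential conjugate updates are equivalent to a single update on the pooled data, so total successes = posterior α − prior α and total failures = posterior β − prior β.
Total across both batches: 26−18=8 heads, 39−13=26 tails.
Subtract the first batch: 8−5=3 heads and 26−20=6 tails.

3 heads and 6 tails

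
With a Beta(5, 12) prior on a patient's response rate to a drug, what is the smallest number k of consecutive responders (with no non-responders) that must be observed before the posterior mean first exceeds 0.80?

After k responders and 0 non-responders the posterior is Beta(5+k, 12), with mean (5+k)/(5+12+k).
Set (5+k)/(17+k) > 0.80 and solve: k > (0.80·17 − 5)/(1 − 0.80) = 43.000.
The smallest integer exceeding 43.000 is 44, and checking k=44: (49)/(61) = 0.8033 > 0.80.

k = 44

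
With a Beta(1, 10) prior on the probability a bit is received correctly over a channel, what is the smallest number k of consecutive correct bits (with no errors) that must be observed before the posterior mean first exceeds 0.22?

After k correct bits and 0 errors the posterior is Beta(1+k, 10), with mean (1+k)/(1+10+k).
Set (1+k)/(11+k) > 0.22 and solve: k > (0.22·11 − 1)/(1 − 0.22) = 1.821.
The smallest integer exceeding 1.821 is 2.

k = 2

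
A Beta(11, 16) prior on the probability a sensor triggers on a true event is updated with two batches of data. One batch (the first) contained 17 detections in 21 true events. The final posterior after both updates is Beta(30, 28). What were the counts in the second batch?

2 detections and 8 misses

Sequential conjugate updates are equivalent to a single update on the pooled data, so total successes = posterior α − prior α and total failures = posterior β − prior β.
Total across both batches: 30−11=19 detections, 28−16=12 misses.
Subtract the first batch: 19−17=2 detections and 12−4=8 misses.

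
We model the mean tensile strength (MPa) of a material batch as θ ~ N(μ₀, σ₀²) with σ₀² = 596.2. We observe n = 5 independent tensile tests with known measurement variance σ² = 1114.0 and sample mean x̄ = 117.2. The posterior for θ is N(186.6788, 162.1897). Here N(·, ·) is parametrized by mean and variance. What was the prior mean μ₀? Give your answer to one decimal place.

With known observation variance, the Normal–Normal posterior has precision τ_n = τ₀ + n/σ² and mean μ_n = (τ₀μ₀ + (n/σ²)x̄)/τ_n.
Here τ₀ = 1/596.2 = 0.001677 and τ_data = 5/1114.0 = 0.004488, so τ_n = 0.006165.
Rearranging for μ₀: μ₀ = (μ_n·τ_n − τ_data·x̄)/τ₀ = (186.6788·0.006165 − 0.004488·117.2) / 0.001677 = 0.624881/0.001677 ≈ 372.6.

μ₀ = 372.6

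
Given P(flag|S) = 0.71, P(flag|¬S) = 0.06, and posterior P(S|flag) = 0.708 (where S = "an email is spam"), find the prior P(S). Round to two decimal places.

Bayes' rule in odds form gives O(S|E) = O(S)·[P(E|S)/P(E|¬S)], hence O(S) = O(S|E)/LR.
Posterior odds = 0.708/(1−0.708) = 2.4247. LR = 0.71/0.06 = 11.8333.
Prior odds = 2.4247/11.8333 = 0.2049, so P(S) = 0.2049/(1+0.2049) ≈ 0.17.

P(S) = 0.17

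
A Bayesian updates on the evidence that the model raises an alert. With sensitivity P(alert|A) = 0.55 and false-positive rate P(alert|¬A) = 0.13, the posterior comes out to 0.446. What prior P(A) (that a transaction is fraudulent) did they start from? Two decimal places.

In odds form, posterior odds = prior odds × likelihood ratio, so prior odds = posterior odds ÷ LR.
Posterior odds = 0.446/(1−0.446) = 0.8051. LR = 0.55/0.13 = 4.2308.
Prior odds = 0.8051/4.2308 = 0.1903, so P(A) = 0.1903/(1+0.1903) ≈ 0.16.

P(A) = 0.16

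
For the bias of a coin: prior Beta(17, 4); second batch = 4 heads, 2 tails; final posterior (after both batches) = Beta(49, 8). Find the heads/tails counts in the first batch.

Sequential conjugate updates are equivalent to a single update on the pooled data, so total successes = posterior α − prior α and total failures = posterior β − prior β.
Total across both batches: 49−17=32 heads, 8−4=4 tails.
Subtract the second batch: 32−4=28 heads and 4−2=2 tails.

28 heads and 2 tails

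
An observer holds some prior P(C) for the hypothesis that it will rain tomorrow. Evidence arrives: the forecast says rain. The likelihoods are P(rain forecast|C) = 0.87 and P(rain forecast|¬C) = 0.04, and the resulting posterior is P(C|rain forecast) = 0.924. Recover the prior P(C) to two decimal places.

P(C) = 0.36

Bayes' rule in odds form gives O(C|E) = O(C)·[P(E|C)/P(E|¬C)], hence O(C) = O(C|E)/LR.
Posterior odds = 0.924/(1−0.924) = 12.1579. LR = 0.87/0.04 = 21.7500.
Prior odds = 12.1579/21.7500 = 0.5590, so P(C) = 0.5590/(1+0.5590) ≈ 0.36.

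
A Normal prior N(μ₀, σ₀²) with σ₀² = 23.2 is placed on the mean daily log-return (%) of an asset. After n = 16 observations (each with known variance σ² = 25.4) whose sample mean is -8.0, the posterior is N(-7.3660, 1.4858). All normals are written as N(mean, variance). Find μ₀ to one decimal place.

With known observation variance, the Normal–Normal posterior has precision τ_n = τ₀ + n/σ² and mean μ_n = (τ₀μ₀ + (n/σ²)x̄)/τ_n.
Here τ₀ = 1/23.2 = 0.043103 and τ_data = 16/25.4 = 0.629921, so τ_n = 0.673024.
Rearranging for μ₀: μ₀ = (μ_n·τ_n − τ_data·x̄)/τ₀ = (-7.3660·0.673024 − 0.629921·-8.0) / 0.043103 = 0.081873/0.043103 ≈ 1.9.

μ₀ = 1.9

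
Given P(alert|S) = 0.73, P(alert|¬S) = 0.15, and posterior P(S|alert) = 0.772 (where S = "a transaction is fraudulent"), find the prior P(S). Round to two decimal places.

P(S) = 0.41

In odds form, posterior odds = prior odds × likelihood ratio, so prior odds = posterior odds ÷ LR.
Posterior odds = 0.772/(1−0.772) = 3.3860. LR = 0.73/0.15 = 4.8667.
Prior odds = 3.3860/4.8667 = 0.6957, so P(S) = 0.6957/(1+0.6957) ≈ 0.41.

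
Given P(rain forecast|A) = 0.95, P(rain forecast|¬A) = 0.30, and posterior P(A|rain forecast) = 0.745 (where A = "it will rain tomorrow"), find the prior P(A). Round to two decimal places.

P(A) = 0.48

Bayes' rule in odds form gives O(A|E) = O(A)·[P(E|A)/P(E|¬A)], hence O(A) = O(A|E)/LR.
Posterior odds = 0.745/(1−0.745) = 2.9216. LR = 0.95/0.30 = 3.1667.
Prior odds = 2.9216/3.1667 = 0.9226, so P(A) = 0.9226/(1+0.9226) ≈ 0.48.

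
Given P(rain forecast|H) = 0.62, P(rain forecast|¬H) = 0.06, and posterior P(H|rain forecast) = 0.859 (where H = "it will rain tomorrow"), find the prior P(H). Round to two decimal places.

Bayes' rule in odds form gives O(H|E) = O(H)·[P(E|H)/P(E|¬H)], hence O(H) = O(H|E)/LR.
Posterior odds = 0.859/(1−0.859) = 6.0922. LR = 0.62/0.06 = 10.3333.
Prior odds = 6.0922/10.3333 = 0.5896, so P(H) = 0.5896/(1+0.5896) ≈ 0.37.

P(H) = 0.37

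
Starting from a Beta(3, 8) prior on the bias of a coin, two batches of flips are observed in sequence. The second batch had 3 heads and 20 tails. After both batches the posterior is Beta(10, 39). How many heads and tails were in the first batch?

Because Beta–binomial updating is additive in the counts, the combined data contributed (α_post−α_prior, β_post−β_prior) successes and failures.
Total across both batches: 10−3=7 heads, 39−8=31 tails.
Subtract the second batch: 7−3=4 heads and 31−20=11 tails.

4 heads and 11 tails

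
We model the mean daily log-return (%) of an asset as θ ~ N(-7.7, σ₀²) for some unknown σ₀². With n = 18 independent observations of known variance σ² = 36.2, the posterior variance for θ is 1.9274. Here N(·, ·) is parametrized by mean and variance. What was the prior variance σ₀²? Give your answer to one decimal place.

σ₀² = 46.3

For the Normal–Normal model with known σ², precisions add: τ_n = τ₀ + n/σ².
So 1/σ₀² = 1/1.9274 − 18/36.2 = 0.518834 − 0.497238 = 0.021596.
Hence σ₀² = 1/0.021596 ≈ 46.3.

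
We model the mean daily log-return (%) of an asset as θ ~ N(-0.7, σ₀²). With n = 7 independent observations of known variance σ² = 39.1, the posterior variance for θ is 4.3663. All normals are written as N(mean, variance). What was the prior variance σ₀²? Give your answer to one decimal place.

σ₀² = 20.0

For the Normal–Normal model with known σ², precisions add: τ_n = τ₀ + n/σ².
So 1/σ₀² = 1/4.3663 − 7/39.1 = 0.229027 − 0.179028 = 0.049999.
Hence σ₀² = 1/0.049999 ≈ 20.0.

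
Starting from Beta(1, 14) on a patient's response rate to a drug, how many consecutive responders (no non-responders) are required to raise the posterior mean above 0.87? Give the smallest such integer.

After k responders and 0 non-responders the posterior is Beta(1+k, 14), with mean (1+k)/(1+14+k).
Set (1+k)/(15+k) > 0.87 and solve: k > (0.87·15 − 1)/(1 − 0.87) = 92.692.
The smallest integer exceeding 92.692 is 93, and checking k=93: (94)/(108) = 0.8704 > 0.87.

k = 93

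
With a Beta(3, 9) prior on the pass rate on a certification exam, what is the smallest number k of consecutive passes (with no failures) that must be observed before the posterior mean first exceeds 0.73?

k = 22

After k passes and 0 failures the posterior is Beta(3+k, 9), with mean (3+k)/(3+9+k).
Set (3+k)/(12+k) > 0.73 and solve: k > (0.73·12 − 3)/(1 − 0.73) = 21.333.
The smallest integer exceeding 21.333 is 22.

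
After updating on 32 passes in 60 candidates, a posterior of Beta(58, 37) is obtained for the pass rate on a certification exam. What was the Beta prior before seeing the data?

Beta is conjugate to the binomial likelihood: posterior = Beta(α+s, β+f).
Subtract the data counts: 58−32=26, 37−28=9.

Beta(26, 9)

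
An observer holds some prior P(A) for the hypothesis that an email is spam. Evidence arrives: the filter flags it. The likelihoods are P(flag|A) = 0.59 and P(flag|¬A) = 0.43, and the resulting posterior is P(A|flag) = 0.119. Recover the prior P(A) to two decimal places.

In odds form, posterior odds = prior odds × likelihood ratio, so prior odds = posterior odds ÷ LR.
Posterior odds = 0.119/(1−0.119) = 0.1351. LR = 0.59/0.43 = 1.3721.
Prior odds = 0.1351/1.3721 = 0.0985, so P(A) = 0.0985/(1+0.0985) ≈ 0.09.

P(A) = 0.09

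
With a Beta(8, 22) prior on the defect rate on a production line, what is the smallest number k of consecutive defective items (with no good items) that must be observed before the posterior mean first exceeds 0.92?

After k defective items and 0 good items the posterior is Beta(8+k, 22), with mean (8+k)/(8+22+k).
Set (8+k)/(30+k) > 0.92 and solve: k > (0.92·30 − 8)/(1 − 0.92) = 245.000.
The smallest integer exceeding 245.000 is 246, and checking k=246: (254)/(276) = 0.9203 > 0.92.

k = 246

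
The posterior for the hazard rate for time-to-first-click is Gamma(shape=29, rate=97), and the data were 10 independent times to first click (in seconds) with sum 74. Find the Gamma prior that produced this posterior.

Gamma–exponential conjugacy: posterior shape = α + n, posterior rate = β + Σtᵢ.
So α = 29 − 10 = 19 and β = 97 − 74 = 23.

Gamma(shape=19, rate=23)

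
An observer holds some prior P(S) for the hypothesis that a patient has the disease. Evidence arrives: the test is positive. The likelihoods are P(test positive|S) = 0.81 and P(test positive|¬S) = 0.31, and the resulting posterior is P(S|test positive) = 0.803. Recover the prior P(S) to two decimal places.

P(S) = 0.61

Bayes' rule in odds form gives O(S|E) = O(S)·[P(E|S)/P(E|¬S)], hence O(S) = O(S|E)/LR.
Posterior odds = 0.803/(1−0.803) = 4.0761. LR = 0.81/0.31 = 2.6129.
Prior odds = 4.0761/2.6129 = 1.5600, so P(S) = 1.5600/(1+1.5600) ≈ 0.61.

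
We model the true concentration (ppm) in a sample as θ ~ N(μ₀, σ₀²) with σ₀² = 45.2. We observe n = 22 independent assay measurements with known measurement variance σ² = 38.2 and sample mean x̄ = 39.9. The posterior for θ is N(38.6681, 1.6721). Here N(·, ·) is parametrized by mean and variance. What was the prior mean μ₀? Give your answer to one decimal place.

μ₀ = 6.6

The posterior mean is a precision-weighted average: μ_n = (τ₀μ₀ + τ_data·x̄)/(τ₀+τ_data), with τ₀=1/σ₀² and τ_data=n/σ².
Here τ₀ = 1/45.2 = 0.022124 and τ_data = 22/38.2 = 0.575916, so τ_n = 0.598040.
Rearranging for μ₀: μ₀ = (μ_n·τ_n − τ_data·x̄)/τ₀ = (38.6681·0.598040 − 0.575916·39.9) / 0.022124 = 0.146022/0.022124 ≈ 6.6.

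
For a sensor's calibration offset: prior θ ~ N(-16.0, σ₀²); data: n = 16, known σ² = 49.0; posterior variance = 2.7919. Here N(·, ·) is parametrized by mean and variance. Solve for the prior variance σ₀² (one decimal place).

σ₀² = 31.6

For the Normal–Normal model with known σ², precisions add: τ_n = τ₀ + n/σ².
So 1/σ₀² = 1/2.7919 − 16/49.0 = 0.358179 − 0.326531 = 0.031648.
Hence σ₀² = 1/0.031648 ≈ 31.6.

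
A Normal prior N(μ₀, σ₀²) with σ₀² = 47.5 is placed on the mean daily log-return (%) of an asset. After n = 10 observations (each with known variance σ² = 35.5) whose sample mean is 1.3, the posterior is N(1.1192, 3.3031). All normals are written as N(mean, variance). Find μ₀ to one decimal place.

μ₀ = -1.3

With known observation variance, the Normal–Normal posterior has precision τ_n = τ₀ + n/σ² and mean μ_n = (τ₀μ₀ + (n/σ²)x̄)/τ_n.
Here τ₀ = 1/47.5 = 0.021053 and τ_data = 10/35.5 = 0.281690, so τ_n = 0.302743.
Rearranging for μ₀: μ₀ = (μ_n·τ_n − τ_data·x̄)/τ₀ = (1.1192·0.302743 − 0.281690·1.3) / 0.021053 = -0.027367/0.021053 ≈ -1.3.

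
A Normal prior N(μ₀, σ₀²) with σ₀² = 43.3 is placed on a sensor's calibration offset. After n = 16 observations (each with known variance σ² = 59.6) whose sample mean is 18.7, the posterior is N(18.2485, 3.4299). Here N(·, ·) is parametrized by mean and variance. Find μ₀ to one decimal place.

μ₀ = 13.0

The posterior mean is a precision-weighted average: μ_n = (τ₀μ₀ + τ_data·x̄)/(τ₀+τ_data), with τ₀=1/σ₀² and τ_data=n/σ².
Here τ₀ = 1/43.3 = 0.023095 and τ_data = 16/59.6 = 0.268456, so τ_n = 0.291551.
Rearranging for μ₀: μ₀ = (μ_n·τ_n − τ_data·x̄)/τ₀ = (18.2485·0.291551 − 0.268456·18.7) / 0.023095 = 0.300241/0.023095 ≈ 13.0.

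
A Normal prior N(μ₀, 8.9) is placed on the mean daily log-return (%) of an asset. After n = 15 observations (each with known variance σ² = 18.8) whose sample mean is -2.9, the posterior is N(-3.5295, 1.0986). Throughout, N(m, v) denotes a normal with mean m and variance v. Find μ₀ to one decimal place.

μ₀ = -8.0

The posterior mean is a precision-weighted average: μ_n = (τ₀μ₀ + τ_data·x̄)/(τ₀+τ_data), with τ₀=1/σ₀² and τ_data=n/σ².
Here τ₀ = 1/8.9 = 0.112360 and τ_data = 15/18.8 = 0.797872, so τ_n = 0.910232.
Rearranging for μ₀: μ₀ = (μ_n·τ_n − τ_data·x̄)/τ₀ = (-3.5295·0.910232 − 0.797872·-2.9) / 0.112360 = -0.898835/0.112360 ≈ -8.0.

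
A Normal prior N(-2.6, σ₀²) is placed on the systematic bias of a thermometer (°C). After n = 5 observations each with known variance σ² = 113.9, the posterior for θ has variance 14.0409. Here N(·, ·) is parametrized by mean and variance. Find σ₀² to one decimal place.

σ₀² = 36.6

Posterior precision equals prior precision plus data precision: 1/σ_n² = 1/σ₀² + n/σ².
So 1/σ₀² = 1/14.0409 − 5/113.9 = 0.071221 − 0.043898 = 0.027323.
Hence σ₀² = 1/0.027323 ≈ 36.6.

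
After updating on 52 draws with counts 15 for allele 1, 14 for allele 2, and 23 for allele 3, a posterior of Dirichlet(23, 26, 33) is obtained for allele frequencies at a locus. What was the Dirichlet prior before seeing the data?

For a Dirichlet(α) prior with multinomial counts c, the posterior is Dirichlet(α + c) componentwise.
Subtract each count from the matching posterior parameter: 23−15=8, 26−14=12, 33−23=10.

Dirichlet(8, 12, 10)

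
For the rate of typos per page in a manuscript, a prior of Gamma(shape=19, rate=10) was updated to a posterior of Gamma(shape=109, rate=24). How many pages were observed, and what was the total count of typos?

Gamma–Poisson conjugacy: posterior shape = α + Σxᵢ, posterior rate = β + n.
Matching: Σxᵢ = 109 − 19 = 90 and n = 24 − 10 = 14.

n = 14 pages with total 90 typos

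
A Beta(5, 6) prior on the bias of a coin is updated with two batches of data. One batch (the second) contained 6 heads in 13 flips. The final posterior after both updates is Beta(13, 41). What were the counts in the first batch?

2 heads and 28 tails

Because Beta–binomial updating is additive in the counts, the combined data contributed (α_post−α_prior, β_post−β_prior) successes and failures.
Total across both batches: 13−5=8 heads, 41−6=35 tails.
Subtract the second batch: 8−6=2 heads and 35−7=28 tails.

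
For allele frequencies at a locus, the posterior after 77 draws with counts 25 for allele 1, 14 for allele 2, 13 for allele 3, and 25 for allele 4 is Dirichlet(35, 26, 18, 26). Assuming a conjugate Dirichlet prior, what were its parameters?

For a Dirichlet(α) prior with multinomial counts c, the posterior is Dirichlet(α + c) componentwise.
Subtract each count from the matching posterior parameter: 35−25=10, 26−14=12, 18−13=5, 26−25=1.

Dirichlet(10, 12, 5, 1)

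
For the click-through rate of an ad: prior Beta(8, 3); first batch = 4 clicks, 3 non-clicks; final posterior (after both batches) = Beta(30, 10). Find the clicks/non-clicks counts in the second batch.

Because Beta–binomial updating is additive in the counts, the combined data contributed (α_post−α_prior, β_post−β_prior) successes and failures.
Total across both batches: 30−8=22 clicks, 10−3=7 non-clicks.
Subtract the first batch: 22−4=18 clicks and 7−3=4 non-clicks.

18 clicks and 4 non-clicks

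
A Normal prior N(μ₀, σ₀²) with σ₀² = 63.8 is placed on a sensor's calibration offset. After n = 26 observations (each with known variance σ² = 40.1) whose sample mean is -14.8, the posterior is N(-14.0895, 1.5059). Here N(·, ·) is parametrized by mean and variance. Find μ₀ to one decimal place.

With known observation variance, the Normal–Normal posterior has precision τ_n = τ₀ + n/σ² and mean μ_n = (τ₀μ₀ + (n/σ²)x̄)/τ_n.
Here τ₀ = 1/63.8 = 0.015674 and τ_data = 26/40.1 = 0.648379, so τ_n = 0.664053.
Rearranging for μ₀: μ₀ = (μ_n·τ_n − τ_data·x̄)/τ₀ = (-14.0895·0.664053 − 0.648379·-14.8) / 0.015674 = 0.239834/0.015674 ≈ 15.3.

μ₀ = 15.3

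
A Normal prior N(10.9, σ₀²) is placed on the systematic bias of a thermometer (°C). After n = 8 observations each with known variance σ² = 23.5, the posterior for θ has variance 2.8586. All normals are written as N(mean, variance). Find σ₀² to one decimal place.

For the Normal–Normal model with known σ², precisions add: τ_n = τ₀ + n/σ².
So 1/σ₀² = 1/2.8586 − 8/23.5 = 0.349822 − 0.340426 = 0.009396.
Hence σ₀² = 1/0.009396 ≈ 106.4.

σ₀² = 106.4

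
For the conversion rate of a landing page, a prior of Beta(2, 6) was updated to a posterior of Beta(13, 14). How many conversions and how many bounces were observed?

11 conversions and 8 bounces

Beta is conjugate to the binomial likelihood: posterior = Beta(a+s, b+f).
Match parameters: s=13−2=11, f=14−6=8.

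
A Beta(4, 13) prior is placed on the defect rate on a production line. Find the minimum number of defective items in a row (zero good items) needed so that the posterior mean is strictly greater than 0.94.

After k defective items and 0 good items the posterior is Beta(4+k, 13), with mean (4+k)/(4+13+k).
Set (4+k)/(17+k) > 0.94 and solve: k > (0.94·17 − 4)/(1 − 0.94) = 199.667.
The smallest integer exceeding 199.667 is 200, and checking k=200: (204)/(217) = 0.9401 > 0.94.

k = 200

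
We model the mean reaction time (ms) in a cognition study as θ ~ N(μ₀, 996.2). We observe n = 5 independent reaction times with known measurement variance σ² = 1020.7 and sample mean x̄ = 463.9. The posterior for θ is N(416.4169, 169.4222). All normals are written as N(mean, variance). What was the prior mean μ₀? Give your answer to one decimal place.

μ₀ = 184.7

With known observation variance, the Normal–Normal posterior has precision τ_n = τ₀ + n/σ² and mean μ_n = (τ₀μ₀ + (n/σ²)x̄)/τ_n.
Here τ₀ = 1/996.2 = 0.001004 and τ_data = 5/1020.7 = 0.004899, so τ_n = 0.005903.
Rearranging for μ₀: μ₀ = (μ_n·τ_n − τ_data·x̄)/τ₀ = (416.4169·0.005903 − 0.004899·463.9) / 0.001004 = 0.185463/0.001004 ≈ 184.7.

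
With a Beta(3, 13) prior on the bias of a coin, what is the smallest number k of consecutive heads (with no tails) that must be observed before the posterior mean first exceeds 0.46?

k = 9

After k heads and 0 tails the posterior is Beta(3+k, 13), with mean (3+k)/(3+13+k).
Set (3+k)/(16+k) > 0.46 and solve: k > (0.46·16 − 3)/(1 − 0.46) = 8.074.
The smallest integer exceeding 8.074 is 9, and checking k=9: (12)/(25) = 0.4800 > 0.46.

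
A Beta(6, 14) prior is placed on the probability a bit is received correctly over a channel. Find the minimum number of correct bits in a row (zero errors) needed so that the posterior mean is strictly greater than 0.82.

k = 58

After k correct bits and 0 errors the posterior is Beta(6+k, 14), with mean (6+k)/(6+14+k).
Set (6+k)/(20+k) > 0.82 and solve: k > (0.82·20 − 6)/(1 − 0.82) = 57.778.
The smallest integer exceeding 57.778 is 58.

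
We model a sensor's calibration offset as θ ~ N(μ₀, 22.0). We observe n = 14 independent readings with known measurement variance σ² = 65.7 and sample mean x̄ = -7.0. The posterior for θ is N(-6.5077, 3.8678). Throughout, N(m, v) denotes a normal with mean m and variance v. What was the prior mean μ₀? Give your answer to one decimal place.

With known observation variance, the Normal–Normal posterior has precision τ_n = τ₀ + n/σ² and mean μ_n = (τ₀μ₀ + (n/σ²)x̄)/τ_n.
Here τ₀ = 1/22.0 = 0.045455 and τ_data = 14/65.7 = 0.213090, so τ_n = 0.258545.
Rearranging for μ₀: μ₀ = (μ_n·τ_n − τ_data·x̄)/τ₀ = (-6.5077·0.258545 − 0.213090·-7.0) / 0.045455 = -0.190903/0.045455 ≈ -4.2.

μ₀ = -4.2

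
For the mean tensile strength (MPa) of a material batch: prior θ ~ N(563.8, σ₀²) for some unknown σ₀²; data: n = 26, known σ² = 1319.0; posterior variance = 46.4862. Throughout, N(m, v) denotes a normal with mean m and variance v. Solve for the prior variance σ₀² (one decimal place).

For the Normal–Normal model with known σ², precisions add: τ_n = τ₀ + n/σ².
So 1/σ₀² = 1/46.4862 − 26/1319.0 = 0.021512 − 0.019712 = 0.001800.
Hence σ₀² = 1/0.001800 ≈ 555.6.

σ₀² = 555.6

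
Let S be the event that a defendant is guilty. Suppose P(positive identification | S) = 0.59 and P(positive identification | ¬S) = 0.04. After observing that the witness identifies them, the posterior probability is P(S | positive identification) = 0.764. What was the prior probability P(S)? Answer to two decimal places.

P(S) = 0.18

In odds form, posterior odds = prior odds × likelihood ratio, so prior odds = posterior odds ÷ LR.
Posterior odds = 0.764/(1−0.764) = 3.2373. LR = 0.59/0.04 = 14.7500.
Prior odds = 3.2373/14.7500 = 0.2195, so P(S) = 0.2195/(1+0.2195) ≈ 0.18.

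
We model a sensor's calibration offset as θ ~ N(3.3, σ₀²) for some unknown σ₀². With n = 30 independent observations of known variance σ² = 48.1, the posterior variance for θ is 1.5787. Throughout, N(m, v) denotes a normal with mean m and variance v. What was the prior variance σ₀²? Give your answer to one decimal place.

Posterior precision equals prior precision plus data precision: 1/σ_n² = 1/σ₀² + n/σ².
So 1/σ₀² = 1/1.5787 − 30/48.1 = 0.633433 − 0.623701 = 0.009732.
Hence σ₀² = 1/0.009732 ≈ 102.8.

σ₀² = 102.8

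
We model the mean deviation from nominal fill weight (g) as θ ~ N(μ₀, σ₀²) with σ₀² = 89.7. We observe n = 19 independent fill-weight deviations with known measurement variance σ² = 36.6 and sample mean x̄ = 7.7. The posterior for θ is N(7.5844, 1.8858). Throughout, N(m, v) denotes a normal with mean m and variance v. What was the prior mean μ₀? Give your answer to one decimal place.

With known observation variance, the Normal–Normal posterior has precision τ_n = τ₀ + n/σ² and mean μ_n = (τ₀μ₀ + (n/σ²)x̄)/τ_n.
Here τ₀ = 1/89.7 = 0.011148 and τ_data = 19/36.6 = 0.519126, so τ_n = 0.530274.
Rearranging for μ₀: μ₀ = (μ_n·τ_n − τ_data·x̄)/τ₀ = (7.5844·0.530274 − 0.519126·7.7) / 0.011148 = 0.024540/0.011148 ≈ 2.2.

μ₀ = 2.2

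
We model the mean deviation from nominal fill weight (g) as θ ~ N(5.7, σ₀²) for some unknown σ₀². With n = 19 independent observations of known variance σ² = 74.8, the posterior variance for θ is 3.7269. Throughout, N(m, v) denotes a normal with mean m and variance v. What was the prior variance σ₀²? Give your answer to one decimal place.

σ₀² = 69.9

Posterior precision equals prior precision plus data precision: 1/σ_n² = 1/σ₀² + n/σ².
So 1/σ₀² = 1/3.7269 − 19/74.8 = 0.268320 − 0.254011 = 0.014309.
Hence σ₀² = 1/0.014309 ≈ 69.9.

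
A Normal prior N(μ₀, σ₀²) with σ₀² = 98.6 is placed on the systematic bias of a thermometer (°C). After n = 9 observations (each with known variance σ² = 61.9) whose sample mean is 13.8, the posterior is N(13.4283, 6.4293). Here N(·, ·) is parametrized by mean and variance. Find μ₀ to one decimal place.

μ₀ = 8.1

With known observation variance, the Normal–Normal posterior has precision τ_n = τ₀ + n/σ² and mean μ_n = (τ₀μ₀ + (n/σ²)x̄)/τ_n.
Here τ₀ = 1/98.6 = 0.010142 and τ_data = 9/61.9 = 0.145396, so τ_n = 0.155538.
Rearranging for μ₀: μ₀ = (μ_n·τ_n − τ_data·x̄)/τ₀ = (13.4283·0.155538 − 0.145396·13.8) / 0.010142 = 0.082146/0.010142 ≈ 8.1.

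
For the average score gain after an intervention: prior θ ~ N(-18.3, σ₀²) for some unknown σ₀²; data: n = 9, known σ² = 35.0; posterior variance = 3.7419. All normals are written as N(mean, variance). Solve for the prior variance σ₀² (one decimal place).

Posterior precision equals prior precision plus data precision: 1/σ_n² = 1/σ₀² + n/σ².
So 1/σ₀² = 1/3.7419 − 9/35.0 = 0.267244 − 0.257143 = 0.010101.
Hence σ₀² = 1/0.010101 ≈ 99.0.

σ₀² = 99.0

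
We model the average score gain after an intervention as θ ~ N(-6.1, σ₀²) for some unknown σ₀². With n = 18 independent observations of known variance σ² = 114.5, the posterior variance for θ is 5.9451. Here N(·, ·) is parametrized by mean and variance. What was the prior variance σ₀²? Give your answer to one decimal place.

For the Normal–Normal model with known σ², precisions add: τ_n = τ₀ + n/σ².
So 1/σ₀² = 1/5.9451 − 18/114.5 = 0.168206 − 0.157205 = 0.011001.
Hence σ₀² = 1/0.011001 ≈ 90.9.

σ₀² = 90.9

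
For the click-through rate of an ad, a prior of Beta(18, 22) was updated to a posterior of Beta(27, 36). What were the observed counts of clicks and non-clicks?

9 clicks and 14 non-clicks

A Beta(a, b) prior with s successes and f failures in binomial data gives a Beta(a+s, b+f) posterior.
Match parameters: s=27−18=9, f=36−22=14.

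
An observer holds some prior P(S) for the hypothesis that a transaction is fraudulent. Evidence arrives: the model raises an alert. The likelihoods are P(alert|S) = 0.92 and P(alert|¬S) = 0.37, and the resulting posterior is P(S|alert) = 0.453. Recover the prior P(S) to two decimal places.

In odds form, posterior odds = prior odds × likelihood ratio, so prior odds = posterior odds ÷ LR.
Posterior odds = 0.453/(1−0.453) = 0.8282. LR = 0.92/0.37 = 2.4865.
Prior odds = 0.8282/2.4865 = 0.3331, so P(S) = 0.3331/(1+0.3331) ≈ 0.25.

P(S) = 0.25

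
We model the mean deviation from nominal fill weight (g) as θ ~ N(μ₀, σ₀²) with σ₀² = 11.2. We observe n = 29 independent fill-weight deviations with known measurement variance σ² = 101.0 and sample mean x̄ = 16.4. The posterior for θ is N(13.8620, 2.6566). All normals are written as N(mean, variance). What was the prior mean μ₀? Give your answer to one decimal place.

μ₀ = 5.7

With known observation variance, the Normal–Normal posterior has precision τ_n = τ₀ + n/σ² and mean μ_n = (τ₀μ₀ + (n/σ²)x̄)/τ_n.
Here τ₀ = 1/11.2 = 0.089286 and τ_data = 29/101.0 = 0.287129, so τ_n = 0.376415.
Rearranging for μ₀: μ₀ = (μ_n·τ_n − τ_data·x̄)/τ₀ = (13.8620·0.376415 − 0.287129·16.4) / 0.089286 = 0.508949/0.089286 ≈ 5.7.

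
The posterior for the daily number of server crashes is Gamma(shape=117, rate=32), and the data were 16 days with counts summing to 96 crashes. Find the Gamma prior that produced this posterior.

Gamma–Poisson conjugacy: posterior shape = α + Σxᵢ, posterior rate = β + n.
So α = 117 − 96 = 21 and β = 32 − 16 = 16.

Gamma(shape=21, rate=16)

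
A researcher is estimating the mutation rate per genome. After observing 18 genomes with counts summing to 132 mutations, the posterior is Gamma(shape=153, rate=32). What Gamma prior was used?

Gamma–Poisson conjugacy: posterior shape = α + Σxᵢ, posterior rate = β + n.
So α = 153 − 132 = 21 and β = 32 − 18 = 14.

Gamma(shape=21, rate=14)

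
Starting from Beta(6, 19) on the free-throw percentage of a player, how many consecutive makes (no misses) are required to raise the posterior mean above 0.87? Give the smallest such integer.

After k makes and 0 misses the posterior is Beta(6+k, 19), with mean (6+k)/(6+19+k).
Set (6+k)/(25+k) > 0.87 and solve: k > (0.87·25 − 6)/(1 − 0.87) = 121.154.
The smallest integer exceeding 121.154 is 122, and checking k=122: (128)/(147) = 0.8707 > 0.87.

k = 122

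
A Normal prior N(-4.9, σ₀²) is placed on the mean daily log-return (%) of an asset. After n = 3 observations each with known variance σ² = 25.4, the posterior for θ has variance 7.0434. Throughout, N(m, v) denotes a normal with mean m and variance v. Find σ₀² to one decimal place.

σ₀² = 41.9

For the Normal–Normal model with known σ², precisions add: τ_n = τ₀ + n/σ².
So 1/σ₀² = 1/7.0434 − 3/25.4 = 0.141977 − 0.118110 = 0.023867.
Hence σ₀² = 1/0.023867 ≈ 41.9.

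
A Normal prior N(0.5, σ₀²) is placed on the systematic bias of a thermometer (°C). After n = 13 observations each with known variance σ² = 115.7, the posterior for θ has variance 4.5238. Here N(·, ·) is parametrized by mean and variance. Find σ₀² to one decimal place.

σ₀² = 9.2

For the Normal–Normal model with known σ², precisions add: τ_n = τ₀ + n/σ².
So 1/σ₀² = 1/4.5238 − 13/115.7 = 0.221053 − 0.112360 = 0.108693.
Hence σ₀² = 1/0.108693 ≈ 9.2.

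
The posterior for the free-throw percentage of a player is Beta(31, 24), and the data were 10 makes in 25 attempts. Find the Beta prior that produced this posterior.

Beta(21, 9)

Under Beta–binomial conjugacy the posterior parameters are (α+s, β+f).
Subtract the data counts: 31−10=21, 24−15=9.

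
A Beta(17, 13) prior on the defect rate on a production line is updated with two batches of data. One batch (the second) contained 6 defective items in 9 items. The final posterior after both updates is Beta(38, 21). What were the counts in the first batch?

15 defective items and 5 good items

Sequential conjugate updates are equivalent to a single update on the pooled data, so total successes = posterior α − prior α and total failures = posterior β − prior β.
Total across both batches: 38−17=21 defective items, 21−13=8 good items.
Subtract the second batch: 21−6=15 defective items and 8−3=5 good items.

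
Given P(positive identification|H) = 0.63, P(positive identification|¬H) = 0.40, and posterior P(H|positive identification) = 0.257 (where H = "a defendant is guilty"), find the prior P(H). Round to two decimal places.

P(H) = 0.18

Bayes' rule in odds form gives O(H|E) = O(H)·[P(E|H)/P(E|¬H)], hence O(H) = O(H|E)/LR.
Posterior odds = 0.257/(1−0.257) = 0.3459. LR = 0.63/0.40 = 1.5750.
Prior odds = 0.3459/1.5750 = 0.2196, so P(H) = 0.2196/(1+0.2196) ≈ 0.18.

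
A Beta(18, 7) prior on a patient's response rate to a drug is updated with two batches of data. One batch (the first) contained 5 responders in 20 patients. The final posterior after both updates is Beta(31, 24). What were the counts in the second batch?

Because Beta–binomial updating is additive in the counts, the combined data contributed (α_post−α_prior, β_post−β_prior) successes and failures.
Total across both batches: 31−18=13 responders, 24−7=17 non-responders.
Subtract the first batch: 13−5=8 responders and 17−15=2 non-responders.

8 responders and 2 non-responders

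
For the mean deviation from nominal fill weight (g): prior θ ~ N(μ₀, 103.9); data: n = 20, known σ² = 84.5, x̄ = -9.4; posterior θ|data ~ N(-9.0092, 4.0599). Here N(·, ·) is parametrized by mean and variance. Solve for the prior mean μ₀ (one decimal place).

μ₀ = 0.6

The posterior mean is a precision-weighted average: μ_n = (τ₀μ₀ + τ_data·x̄)/(τ₀+τ_data), with τ₀=1/σ₀² and τ_data=n/σ².
Here τ₀ = 1/103.9 = 0.009625 and τ_data = 20/84.5 = 0.236686, so τ_n = 0.246311.
Rearranging for μ₀: μ₀ = (μ_n·τ_n − τ_data·x̄)/τ₀ = (-9.0092·0.246311 − 0.236686·-9.4) / 0.009625 = 0.005783/0.009625 ≈ 0.6.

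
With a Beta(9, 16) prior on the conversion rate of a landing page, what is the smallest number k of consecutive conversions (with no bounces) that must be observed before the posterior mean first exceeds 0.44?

After k conversions and 0 bounces the posterior is Beta(9+k, 16), with mean (9+k)/(9+16+k).
Set (9+k)/(25+k) > 0.44 and solve: k > (0.44·25 − 9)/(1 − 0.44) = 3.571.
The smallest integer exceeding 3.571 is 4, and checking k=4: (13)/(29) = 0.4483 > 0.44.

k = 4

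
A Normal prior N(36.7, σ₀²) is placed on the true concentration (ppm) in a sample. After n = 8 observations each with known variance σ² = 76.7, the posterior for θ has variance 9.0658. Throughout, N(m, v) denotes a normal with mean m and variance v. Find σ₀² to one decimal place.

For the Normal–Normal model with known σ², precisions add: τ_n = τ₀ + n/σ².
So 1/σ₀² = 1/9.0658 − 8/76.7 = 0.110305 − 0.104302 = 0.006003.
Hence σ₀² = 1/0.006003 ≈ 166.6.

σ₀² = 166.6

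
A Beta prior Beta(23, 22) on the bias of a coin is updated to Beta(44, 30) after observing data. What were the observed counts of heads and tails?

21 heads and 8 tails

A Beta(α, β) prior with s successes and f failures in binomial data gives a Beta(α+s, β+f) posterior.
So s = 44 − 23 = 21 and f = 30 − 22 = 8.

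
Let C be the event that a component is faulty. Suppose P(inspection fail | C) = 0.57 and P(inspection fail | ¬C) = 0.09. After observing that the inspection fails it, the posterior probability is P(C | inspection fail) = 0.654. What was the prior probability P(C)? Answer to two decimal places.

P(C) = 0.23

In odds form, posterior odds = prior odds × likelihood ratio, so prior odds = posterior odds ÷ LR.
Posterior odds = 0.654/(1−0.654) = 1.8902. LR = 0.57/0.09 = 6.3333.
Prior odds = 1.8902/6.3333 = 0.2985, so P(C) = 0.2985/(1+0.2985) ≈ 0.23.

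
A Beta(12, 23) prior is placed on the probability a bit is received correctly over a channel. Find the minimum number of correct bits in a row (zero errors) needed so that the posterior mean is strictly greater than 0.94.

After k correct bits and 0 errors the posterior is Beta(12+k, 23), with mean (12+k)/(12+23+k).
Set (12+k)/(35+k) > 0.94 and solve: k > (0.94·35 − 12)/(1 − 0.94) = 348.333.
The smallest integer exceeding 348.333 is 349, and checking k=349: (361)/(384) = 0.9401 > 0.94.

k = 349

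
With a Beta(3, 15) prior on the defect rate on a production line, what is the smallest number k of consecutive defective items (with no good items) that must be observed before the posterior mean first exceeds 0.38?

After k defective items and 0 good items the posterior is Beta(3+k, 15), with mean (3+k)/(3+15+k).
Set (3+k)/(18+k) > 0.38 and solve: k > (0.38·18 − 3)/(1 − 0.38) = 6.194.
The smallest integer exceeding 6.194 is 7.

k = 7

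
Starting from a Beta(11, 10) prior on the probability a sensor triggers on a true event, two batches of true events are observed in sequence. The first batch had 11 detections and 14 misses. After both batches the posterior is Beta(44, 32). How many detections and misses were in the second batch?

Sequential conjugate updates are equivalent to a single update on the pooled data, so total successes = posterior α − prior α and total failures = posterior β − prior β.
Total across both batches: 44−11=33 detections, 32−10=22 misses.
Subtract the first batch: 33−11=22 detections and 22−14=8 misses.

22 detections and 8 misses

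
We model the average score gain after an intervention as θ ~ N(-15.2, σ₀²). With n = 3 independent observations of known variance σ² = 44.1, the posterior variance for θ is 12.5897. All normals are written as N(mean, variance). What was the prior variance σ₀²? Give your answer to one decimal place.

For the Normal–Normal model with known σ², precisions add: τ_n = τ₀ + n/σ².
So 1/σ₀² = 1/12.5897 − 3/44.1 = 0.079430 − 0.068027 = 0.011403.
Hence σ₀² = 1/0.011403 ≈ 87.7.

σ₀² = 87.7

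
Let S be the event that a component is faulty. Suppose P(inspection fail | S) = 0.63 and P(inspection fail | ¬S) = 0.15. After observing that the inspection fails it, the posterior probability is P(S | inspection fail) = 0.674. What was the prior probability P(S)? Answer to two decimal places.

P(S) = 0.33

In odds form, posterior odds = prior odds × likelihood ratio, so prior odds = posterior odds ÷ LR.
Posterior odds = 0.674/(1−0.674) = 2.0675. LR = 0.63/0.15 = 4.2000.
Prior odds = 2.0675/4.2000 = 0.4923, so P(S) = 0.4923/(1+0.4923) ≈ 0.33.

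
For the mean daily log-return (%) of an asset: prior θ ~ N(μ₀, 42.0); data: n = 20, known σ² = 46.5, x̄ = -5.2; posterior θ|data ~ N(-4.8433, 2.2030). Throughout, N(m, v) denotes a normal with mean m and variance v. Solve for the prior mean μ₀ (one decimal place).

μ₀ = 1.6

With known observation variance, the Normal–Normal posterior has precision τ_n = τ₀ + n/σ² and mean μ_n = (τ₀μ₀ + (n/σ²)x̄)/τ_n.
Here τ₀ = 1/42.0 = 0.023810 and τ_data = 20/46.5 = 0.430108, so τ_n = 0.453918.
Rearranging for μ₀: μ₀ = (μ_n·τ_n − τ_data·x̄)/τ₀ = (-4.8433·0.453918 − 0.430108·-5.2) / 0.023810 = 0.038101/0.023810 ≈ 1.6.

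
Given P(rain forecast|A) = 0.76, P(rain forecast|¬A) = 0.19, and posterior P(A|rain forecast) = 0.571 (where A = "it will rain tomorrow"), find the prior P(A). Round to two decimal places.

Bayes' rule in odds form gives O(A|E) = O(A)·[P(E|A)/P(E|¬A)], hence O(A) = O(A|E)/LR.
Posterior odds = 0.571/(1−0.571) = 1.3310. LR = 0.76/0.19 = 4.0000.
Prior odds = 1.3310/4.0000 = 0.3327, so P(A) = 0.3327/(1+0.3327) ≈ 0.25.

P(A) = 0.25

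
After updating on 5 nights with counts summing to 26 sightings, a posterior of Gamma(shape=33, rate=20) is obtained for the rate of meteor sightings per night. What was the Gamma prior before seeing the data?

Gamma–Poisson conjugacy: posterior shape = α + Σxᵢ, posterior rate = β + n.
So α = 33 − 26 = 7 and β = 20 − 5 = 15.

Gamma(shape=7, rate=15)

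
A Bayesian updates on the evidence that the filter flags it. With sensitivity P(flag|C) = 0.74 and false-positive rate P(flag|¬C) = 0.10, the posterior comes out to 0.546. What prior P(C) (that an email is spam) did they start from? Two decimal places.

P(C) = 0.14

In odds form, posterior odds = prior odds × likelihood ratio, so prior odds = posterior odds ÷ LR.
Posterior odds = 0.546/(1−0.546) = 1.2026. LR = 0.74/0.10 = 7.4000.
Prior odds = 1.2026/7.4000 = 0.1625, so P(C) = 0.1625/(1+0.1625) ≈ 0.14.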